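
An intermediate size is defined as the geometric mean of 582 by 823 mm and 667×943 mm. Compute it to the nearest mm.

Short side: √(582 · 667) = √388194 ≈ 623.1 → 623 mm
Long side: √(823 · 943) = √776089 ≈ 881.0 → 881 mm

623 × 881 mm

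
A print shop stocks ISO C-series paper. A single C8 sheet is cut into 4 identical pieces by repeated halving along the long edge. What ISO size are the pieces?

C10

4 = 2^2, so 2 halving steps.
C8 → C9 → … → C10 after 2 steps.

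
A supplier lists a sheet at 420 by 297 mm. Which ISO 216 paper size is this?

A3 (297 × 420 mm)

Aspect ratio 420/297 ≈ 1.414 — close to the ISO √2 ≈ 1.414.
In the A-series (A0 area = 1 m²): A3 = 297 × 420 mm.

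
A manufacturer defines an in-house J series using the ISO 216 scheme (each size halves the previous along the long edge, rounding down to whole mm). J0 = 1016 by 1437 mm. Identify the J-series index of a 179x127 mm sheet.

J0: 1016 × 1437 mm
J1: 718 × 1016 mm
J2: 508 × 718 mm
J3: 359 × 508 mm
J4: 254 × 359 mm
J5: 179 × 254 mm
J6: 127 × 179 mm
J7: 89 × 127 mm
→ matches J6.

J6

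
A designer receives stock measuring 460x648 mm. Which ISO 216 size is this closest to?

C2 (458 × 648 mm)

Aspect ratio 648/460 ≈ 1.409 — close to the ISO √2 ≈ 1.414.
In the C-series (envelope sizes, between A and B): C2 = 458 × 648 mm.
Off by 2 mm total — nearest standard size.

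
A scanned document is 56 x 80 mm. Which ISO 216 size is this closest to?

Aspect ratio 80/56 ≈ 1.429 — close to the ISO √2 ≈ 1.414.
In the C-series (envelope sizes, between A and B): C8 = 57 × 81 mm.
Off by 2 mm total — nearest standard size.

C8 (57 × 81 mm)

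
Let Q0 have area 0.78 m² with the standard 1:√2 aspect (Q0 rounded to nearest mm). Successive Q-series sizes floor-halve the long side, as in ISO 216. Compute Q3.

Let Q0's short side be w mm. w · w√2 = 0.78 m² = 780,000 mm², so w ≈ 742.7 mm and w√2 ≈ 1050.3 mm → Q0 = 743 × 1050 mm.
Q1: ⌊1050/2⌋ × 743 = 525 × 743 mm
Q2: ⌊743/2⌋ × 525 = 371 × 525 mm
Q3: ⌊525/2⌋ × 371 = 262 × 371 mm

262 × 371 mm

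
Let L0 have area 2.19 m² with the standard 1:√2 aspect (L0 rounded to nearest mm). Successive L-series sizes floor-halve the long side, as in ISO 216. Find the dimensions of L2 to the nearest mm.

622 × 880 mm

Let L0's short side be w mm. w · w√2 = 2.19 m² = 2,190,000 mm², so w ≈ 1244.4 mm and w√2 ≈ 1759.9 mm → L0 = 1244 × 1760 mm.
L1: ⌊1760/2⌋ × 1244 = 880 × 1244 mm
L2: ⌊1244/2⌋ × 880 = 622 × 880 mm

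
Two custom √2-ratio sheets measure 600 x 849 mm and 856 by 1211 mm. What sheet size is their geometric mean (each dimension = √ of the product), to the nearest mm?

717 × 1014 mm

Short side: √(600 · 856) = √513600 ≈ 716.7 → 717 mm
Long side: √(849 · 1211) = √1028139 ≈ 1014.0 → 1014 mm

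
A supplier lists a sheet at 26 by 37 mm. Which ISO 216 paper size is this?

Aspect ratio 37/26 ≈ 1.423 — close to the ISO √2 ≈ 1.414.
In the A-series (A0 area = 1 m²): A10 = 26 × 37 mm.

A10 (26 × 37 mm)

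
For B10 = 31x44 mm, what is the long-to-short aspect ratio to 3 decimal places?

1.419

44 / 31 = 1.419
ISO 216 targets √2 ≈ 1.414; the +0.005 deviation is from mm rounding.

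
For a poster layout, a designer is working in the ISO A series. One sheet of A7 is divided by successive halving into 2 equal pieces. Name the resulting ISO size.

2 = 2^1, so 1 halving step.
A7 → A8 → … → A8 after 1 step.

A8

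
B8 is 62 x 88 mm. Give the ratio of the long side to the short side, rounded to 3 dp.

1.419

88 / 62 = 1.419
ISO 216 targets √2 ≈ 1.414; the +0.005 deviation is from mm rounding.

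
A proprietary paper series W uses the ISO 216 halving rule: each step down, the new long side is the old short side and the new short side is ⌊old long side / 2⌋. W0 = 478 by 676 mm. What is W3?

W1: ⌊676/2⌋ × 478 = 338 × 478 mm
W2: ⌊478/2⌋ × 338 = 239 × 338 mm
W3: ⌊338/2⌋ × 239 = 169 × 239 mm

169 × 239 mm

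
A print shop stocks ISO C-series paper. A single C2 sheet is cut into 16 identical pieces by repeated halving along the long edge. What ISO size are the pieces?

16 = 2^4, so 4 halving steps.
C2 → C3 → … → C6 after 4 steps.

C6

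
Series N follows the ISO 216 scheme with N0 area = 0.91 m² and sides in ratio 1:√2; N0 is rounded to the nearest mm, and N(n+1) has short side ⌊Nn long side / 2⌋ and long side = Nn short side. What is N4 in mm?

Let N0's short side be w mm. w · w√2 = 0.91 m² = 910,000 mm², so w ≈ 802.2 mm and w√2 ≈ 1134.4 mm → N0 = 802 × 1134 mm.
N1: ⌊1134/2⌋ × 802 = 567 × 802 mm
N2: ⌊802/2⌋ × 567 = 401 × 567 mm
N3: ⌊567/2⌋ × 401 = 283 × 401 mm
N4: ⌊401/2⌋ × 283 = 200 × 283 mm

200 × 283 mm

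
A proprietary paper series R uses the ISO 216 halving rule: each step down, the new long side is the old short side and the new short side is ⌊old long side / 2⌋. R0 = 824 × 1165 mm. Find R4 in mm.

R1: ⌊1165/2⌋ × 824 = 582 × 824 mm
R2: ⌊824/2⌋ × 582 = 412 × 582 mm
R3: ⌊582/2⌋ × 412 = 291 × 412 mm
R4: ⌊412/2⌋ × 291 = 206 × 291 mm

206 × 291 mm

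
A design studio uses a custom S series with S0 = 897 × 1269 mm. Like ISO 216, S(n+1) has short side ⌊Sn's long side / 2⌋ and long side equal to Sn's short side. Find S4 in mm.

224 × 317 mm

S1: ⌊1269/2⌋ × 897 = 634 × 897 mm
S2: ⌊897/2⌋ × 634 = 448 × 634 mm
S3: ⌊634/2⌋ × 448 = 317 × 448 mm
S4: ⌊448/2⌋ × 317 = 224 × 317 mm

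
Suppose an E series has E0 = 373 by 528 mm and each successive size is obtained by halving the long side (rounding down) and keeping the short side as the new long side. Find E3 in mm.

132 × 186 mm

E1: ⌊528/2⌋ × 373 = 264 × 373 mm
E2: ⌊373/2⌋ × 264 = 186 × 264 mm
E3: ⌊264/2⌋ × 186 = 132 × 186 mm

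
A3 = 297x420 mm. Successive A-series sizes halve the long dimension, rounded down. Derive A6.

A4: ⌊420/2⌋ × 297 = 210 × 297 mm
A5: ⌊297/2⌋ × 210 = 148 × 210 mm
A6: ⌊210/2⌋ × 148 = 105 × 148 mm

105 × 148 mm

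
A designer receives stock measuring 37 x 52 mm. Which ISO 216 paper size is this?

Aspect ratio 52/37 ≈ 1.405 — close to the ISO √2 ≈ 1.414.
In the A-series (A0 area = 1 m²): A9 = 37 × 52 mm.

A9 (37 × 52 mm)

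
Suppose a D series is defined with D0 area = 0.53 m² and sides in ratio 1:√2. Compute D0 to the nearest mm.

612 × 866 mm

Let the short side be w mm. Then w · w√2 = 0.53 m² = 530,000 mm².
w² = 530,000/√2, so w ≈ 612.2 mm; long side = w√2 ≈ 865.8 mm.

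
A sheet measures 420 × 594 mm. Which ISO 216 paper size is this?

A2 (420 × 594 mm)

Aspect ratio 594/420 ≈ 1.414 — close to the ISO √2 ≈ 1.414.
In the A-series (A0 area = 1 m²): A2 = 420 × 594 mm.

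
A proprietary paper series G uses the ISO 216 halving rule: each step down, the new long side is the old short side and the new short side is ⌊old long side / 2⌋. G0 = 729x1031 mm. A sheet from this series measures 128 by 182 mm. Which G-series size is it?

G5

G0: 729 × 1031 mm
G1: 515 × 729 mm
G2: 364 × 515 mm
G3: 257 × 364 mm
G4: 182 × 257 mm
G5: 128 × 182 mm
G6: 91 × 128 mm
→ matches G5.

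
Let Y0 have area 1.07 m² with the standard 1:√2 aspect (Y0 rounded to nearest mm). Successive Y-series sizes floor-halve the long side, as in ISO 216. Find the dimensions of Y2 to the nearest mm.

435 × 615 mm

Let Y0's short side be w mm. w · w√2 = 1.07 m² = 1,070,000 mm², so w ≈ 869.8 mm and w√2 ≈ 1230.1 mm → Y0 = 870 × 1230 mm.
Y1: ⌊1230/2⌋ × 870 = 615 × 870 mm
Y2: ⌊870/2⌋ × 615 = 435 × 615 mm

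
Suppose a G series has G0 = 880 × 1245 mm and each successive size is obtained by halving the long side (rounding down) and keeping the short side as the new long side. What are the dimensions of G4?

G1: ⌊1245/2⌋ × 880 = 622 × 880 mm
G2: ⌊880/2⌋ × 622 = 440 × 622 mm
G3: ⌊622/2⌋ × 440 = 311 × 440 mm
G4: ⌊440/2⌋ × 311 = 220 × 311 mm

220 × 311 mm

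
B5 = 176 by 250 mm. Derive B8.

62 × 88 mm

B6: ⌊250/2⌋ × 176 = 125 × 176 mm
B7: ⌊176/2⌋ × 125 = 88 × 125 mm
B8: ⌊125/2⌋ × 88 = 62 × 88 mm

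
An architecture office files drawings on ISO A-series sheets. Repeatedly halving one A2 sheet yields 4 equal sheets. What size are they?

4 = 2^2, so 2 halving steps.
A2 → A3 → … → A4 after 2 steps.

A4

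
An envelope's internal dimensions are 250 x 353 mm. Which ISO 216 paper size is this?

Aspect ratio 353/250 ≈ 1.412 — close to the ISO √2 ≈ 1.414.
In the B-series (B0 = 1000 × 1414 mm): B4 = 250 × 353 mm.

B4 (250 × 353 mm)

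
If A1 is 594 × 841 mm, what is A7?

74 × 105 mm

A2: ⌊841/2⌋ × 594 = 420 × 594 mm
A3: ⌊594/2⌋ × 420 = 297 × 420 mm
A4: ⌊420/2⌋ × 297 = 210 × 297 mm
A5: ⌊297/2⌋ × 210 = 148 × 210 mm
A6: ⌊210/2⌋ × 148 = 105 × 148 mm
A7: ⌊148/2⌋ × 105 = 74 × 105 mm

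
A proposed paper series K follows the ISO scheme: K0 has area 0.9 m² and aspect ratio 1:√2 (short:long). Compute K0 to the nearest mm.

798 × 1128 mm

Let the short side be w mm. Then w · w√2 = 0.9 m² = 900,000 mm².
w² = 900,000/√2, so w ≈ 797.7 mm; long side = w√2 ≈ 1128.2 mm.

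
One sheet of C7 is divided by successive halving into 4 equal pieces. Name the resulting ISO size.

C9

4 = 2^2, so 2 halving steps.
C7 → C8 → … → C9 after 2 steps.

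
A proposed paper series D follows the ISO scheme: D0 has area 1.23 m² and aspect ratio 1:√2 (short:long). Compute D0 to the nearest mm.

933 × 1319 mm

Let the short side be w mm. Then w · w√2 = 1.23 m² = 1,230,000 mm².
w² = 1,230,000/√2, so w ≈ 932.6 mm; long side = w√2 ≈ 1318.9 mm.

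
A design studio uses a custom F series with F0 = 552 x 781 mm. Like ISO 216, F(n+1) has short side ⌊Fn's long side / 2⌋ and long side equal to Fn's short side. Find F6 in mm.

69 × 97 mm

F1: ⌊781/2⌋ × 552 = 390 × 552 mm
F2: ⌊552/2⌋ × 390 = 276 × 390 mm
F3: ⌊390/2⌋ × 276 = 195 × 276 mm
F4: ⌊276/2⌋ × 195 = 138 × 195 mm
F5: ⌊195/2⌋ × 138 = 97 × 138 mm
F6: ⌊138/2⌋ × 97 = 69 × 97 mm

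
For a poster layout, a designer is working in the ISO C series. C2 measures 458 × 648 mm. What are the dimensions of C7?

81 × 114 mm

C3: ⌊648/2⌋ × 458 = 324 × 458 mm
C4: ⌊458/2⌋ × 324 = 229 × 324 mm
C5: ⌊324/2⌋ × 229 = 162 × 229 mm
C6: ⌊229/2⌋ × 162 = 114 × 162 mm
C7: ⌊162/2⌋ × 114 = 81 × 114 mm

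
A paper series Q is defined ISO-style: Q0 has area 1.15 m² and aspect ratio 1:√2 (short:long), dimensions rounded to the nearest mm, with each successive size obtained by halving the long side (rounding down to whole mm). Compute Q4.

225 × 318 mm

Let Q0's short side be w mm. w · w√2 = 1.15 m² = 1,150,000 mm², so w ≈ 901.8 mm and w√2 ≈ 1275.3 mm → Q0 = 902 × 1275 mm.
Q1: ⌊1275/2⌋ × 902 = 637 × 902 mm
Q2: ⌊902/2⌋ × 637 = 451 × 637 mm
Q3: ⌊637/2⌋ × 451 = 318 × 451 mm
Q4: ⌊451/2⌋ × 318 = 225 × 318 mm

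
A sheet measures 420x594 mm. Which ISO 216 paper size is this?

Aspect ratio 594/420 ≈ 1.414 — close to the ISO √2 ≈ 1.414.
In the A-series (A0 area = 1 m²): A2 = 420 × 594 mm.

A2 (420 × 594 mm)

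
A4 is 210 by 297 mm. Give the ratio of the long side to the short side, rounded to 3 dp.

1.414

297 / 210 = 1.414
Matches √2 ≈ 1.414 — the ISO 216 defining ratio.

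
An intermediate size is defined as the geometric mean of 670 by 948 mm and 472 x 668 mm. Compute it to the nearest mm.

Short side: √(670 · 472) = √316240 ≈ 562.4 → 562 mm
Long side: √(948 · 668) = √633264 ≈ 795.8 → 796 mm

562 × 796 mm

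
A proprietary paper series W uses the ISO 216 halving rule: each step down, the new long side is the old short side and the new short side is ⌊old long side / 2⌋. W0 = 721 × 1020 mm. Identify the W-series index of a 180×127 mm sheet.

W0: 721 × 1020 mm
W1: 510 × 721 mm
W2: 360 × 510 mm
W3: 255 × 360 mm
W4: 180 × 255 mm
W5: 127 × 180 mm
W6: 90 × 127 mm
→ matches W5.

W5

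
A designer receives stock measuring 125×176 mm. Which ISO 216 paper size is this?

B6 (125 × 176 mm)

Aspect ratio 176/125 ≈ 1.408 — close to the ISO √2 ≈ 1.414.
In the B-series (B0 = 1000 × 1414 mm): B6 = 125 × 176 mm.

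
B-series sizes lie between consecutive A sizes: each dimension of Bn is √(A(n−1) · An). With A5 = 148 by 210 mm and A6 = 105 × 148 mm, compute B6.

Short side: √(148 · 105) = √15540 ≈ 124.7 → 125 mm
Long side: √(210 · 148) = √31080 ≈ 176.3 → 176 mm

125 × 176 mm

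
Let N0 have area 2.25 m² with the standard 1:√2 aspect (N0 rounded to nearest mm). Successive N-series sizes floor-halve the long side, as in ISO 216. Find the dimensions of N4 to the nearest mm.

315 × 446 mm

Let N0's short side be w mm. w · w√2 = 2.25 m² = 2,250,000 mm², so w ≈ 1261.3 mm and w√2 ≈ 1783.8 mm → N0 = 1261 × 1784 mm.
N1: ⌊1784/2⌋ × 1261 = 892 × 1261 mm
N2: ⌊1261/2⌋ × 892 = 630 × 892 mm
N3: ⌊892/2⌋ × 630 = 446 × 630 mm
N4: ⌊630/2⌋ × 446 = 315 × 446 mm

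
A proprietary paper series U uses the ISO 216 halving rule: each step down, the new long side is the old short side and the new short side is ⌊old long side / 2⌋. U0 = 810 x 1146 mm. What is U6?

U1 = 573 × 810 mm (from U0 by 1 halving).
U2: ⌊810/2⌋ × 573 = 405 × 573 mm
U3: ⌊573/2⌋ × 405 = 286 × 405 mm
U4: ⌊405/2⌋ × 286 = 202 × 286 mm
U5: ⌊286/2⌋ × 202 = 143 × 202 mm
U6: ⌊202/2⌋ × 143 = 101 × 143 mm

101 × 143 mm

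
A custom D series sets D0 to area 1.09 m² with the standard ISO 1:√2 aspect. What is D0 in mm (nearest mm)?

878 × 1242 mm

Let the short side be w mm. Then w · w√2 = 1.09 m² = 1,090,000 mm².
w² = 1,090,000/√2, so w ≈ 877.9 mm; long side = w√2 ≈ 1241.6 mm.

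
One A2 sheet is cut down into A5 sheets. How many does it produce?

8

Each ISO step halves the sheet: 1 × A2 → 2 × A3 → 4 × A4 → 8 × A5
From A2 to A5 is 3 halving steps: 2^3 = 8.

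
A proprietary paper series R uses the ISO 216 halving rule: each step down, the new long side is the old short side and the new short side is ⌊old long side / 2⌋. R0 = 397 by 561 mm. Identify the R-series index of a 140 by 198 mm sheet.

R3

R0: 397 × 561 mm
R1: 280 × 397 mm
R2: 198 × 280 mm
R3: 140 × 198 mm
R4: 99 × 140 mm
→ matches R3.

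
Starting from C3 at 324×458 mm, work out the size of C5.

C4: ⌊458/2⌋ × 324 = 229 × 324 mm
C5: ⌊324/2⌋ × 229 = 162 × 229 mm

162 × 229 mm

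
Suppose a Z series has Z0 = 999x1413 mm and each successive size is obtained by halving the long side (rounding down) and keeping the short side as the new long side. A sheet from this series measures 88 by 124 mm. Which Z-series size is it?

Z0: 999 × 1413 mm
Z1: 706 × 999 mm
Z2: 499 × 706 mm
Z3: 353 × 499 mm
Z4: 249 × 353 mm
Z5: 176 × 249 mm
Z6: 124 × 176 mm
Z7: 88 × 124 mm
Z8: 62 × 88 mm
→ matches Z7.

Z7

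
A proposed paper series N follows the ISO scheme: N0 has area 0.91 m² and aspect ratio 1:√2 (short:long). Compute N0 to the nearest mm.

Let the short side be w mm. Then w · w√2 = 0.91 m² = 910,000 mm².
w² = 910,000/√2, so w ≈ 802.2 mm; long side = w√2 ≈ 1134.4 mm.

802 × 1134 mm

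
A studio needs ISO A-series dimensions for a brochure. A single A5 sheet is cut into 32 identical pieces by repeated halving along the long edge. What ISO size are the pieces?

32 = 2^5, so 5 halving steps.
A5 → A6 → … → A10 after 5 steps.

A10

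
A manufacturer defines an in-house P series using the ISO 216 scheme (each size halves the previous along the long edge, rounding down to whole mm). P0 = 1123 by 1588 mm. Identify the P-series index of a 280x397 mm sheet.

P0: 1123 × 1588 mm
P1: 794 × 1123 mm
P2: 561 × 794 mm
P3: 397 × 561 mm
P4: 280 × 397 mm
P5: 198 × 280 mm
→ matches P4.

P4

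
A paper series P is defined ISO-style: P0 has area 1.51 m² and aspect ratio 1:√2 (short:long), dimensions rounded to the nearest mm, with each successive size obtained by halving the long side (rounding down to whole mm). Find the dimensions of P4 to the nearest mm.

Let P0's short side be w mm. w · w√2 = 1.51 m² = 1,510,000 mm², so w ≈ 1033.3 mm and w√2 ≈ 1461.3 mm → P0 = 1033 × 1461 mm.
P1: ⌊1461/2⌋ × 1033 = 730 × 1033 mm
P2: ⌊1033/2⌋ × 730 = 516 × 730 mm
P3: ⌊730/2⌋ × 516 = 365 × 516 mm
P4: ⌊516/2⌋ × 365 = 258 × 365 mm

258 × 365 mm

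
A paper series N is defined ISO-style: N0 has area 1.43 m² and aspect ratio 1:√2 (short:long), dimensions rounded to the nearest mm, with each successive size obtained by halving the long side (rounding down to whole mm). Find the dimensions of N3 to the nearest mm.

355 × 503 mm

Let N0's short side be w mm. w · w√2 = 1.43 m² = 1,430,000 mm², so w ≈ 1005.6 mm and w√2 ≈ 1422.1 mm → N0 = 1006 × 1422 mm.
N1: ⌊1422/2⌋ × 1006 = 711 × 1006 mm
N2: ⌊1006/2⌋ × 711 = 503 × 711 mm
N3: ⌊711/2⌋ × 503 = 355 × 503 mm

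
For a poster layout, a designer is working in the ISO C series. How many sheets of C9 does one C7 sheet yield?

4

Each ISO step halves the sheet: 1 × C7 → 2 × C8 → 4 × C9
From C7 to C9 is 2 halving steps: 2^2 = 4.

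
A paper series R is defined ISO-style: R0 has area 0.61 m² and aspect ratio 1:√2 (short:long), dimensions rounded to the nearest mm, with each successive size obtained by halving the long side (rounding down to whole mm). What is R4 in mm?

164 × 232 mm

Let R0's short side be w mm. w · w√2 = 0.61 m² = 610,000 mm², so w ≈ 656.8 mm and w√2 ≈ 928.8 mm → R0 = 657 × 929 mm.
R1: ⌊929/2⌋ × 657 = 464 × 657 mm
R2: ⌊657/2⌋ × 464 = 328 × 464 mm
R3: ⌊464/2⌋ × 328 = 232 × 328 mm
R4: ⌊328/2⌋ × 232 = 164 × 232 mm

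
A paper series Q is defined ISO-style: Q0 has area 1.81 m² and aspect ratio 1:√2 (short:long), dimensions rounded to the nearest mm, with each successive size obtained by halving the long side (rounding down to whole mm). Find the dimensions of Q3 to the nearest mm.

400 × 565 mm

Let Q0's short side be w mm. w · w√2 = 1.81 m² = 1,810,000 mm², so w ≈ 1131.3 mm and w√2 ≈ 1599.9 mm → Q0 = 1131 × 1600 mm.
Q1: ⌊1600/2⌋ × 1131 = 800 × 1131 mm
Q2: ⌊1131/2⌋ × 800 = 565 × 800 mm
Q3: ⌊800/2⌋ × 565 = 400 × 565 mm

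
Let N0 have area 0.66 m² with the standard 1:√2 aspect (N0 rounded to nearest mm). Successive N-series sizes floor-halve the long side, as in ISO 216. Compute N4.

Let N0's short side be w mm. w · w√2 = 0.66 m² = 660,000 mm², so w ≈ 683.1 mm and w√2 ≈ 966.1 mm → N0 = 683 × 966 mm.
N1: ⌊966/2⌋ × 683 = 483 × 683 mm
N2: ⌊683/2⌋ × 483 = 341 × 483 mm
N3: ⌊483/2⌋ × 341 = 241 × 341 mm
N4: ⌊341/2⌋ × 241 = 170 × 241 mm

170 × 241 mm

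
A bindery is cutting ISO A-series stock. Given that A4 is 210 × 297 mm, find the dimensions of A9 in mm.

A5: ⌊297/2⌋ × 210 = 148 × 210 mm
A6: ⌊210/2⌋ × 148 = 105 × 148 mm
A7: ⌊148/2⌋ × 105 = 74 × 105 mm
A8: ⌊105/2⌋ × 74 = 52 × 74 mm
A9: ⌊74/2⌋ × 52 = 37 × 52 mm

37 × 52 mm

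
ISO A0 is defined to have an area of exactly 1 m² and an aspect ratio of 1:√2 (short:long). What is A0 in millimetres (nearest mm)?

Let the short side be w mm. Then the long side is w√2 and w · w√2 = 10⁶ mm².
w² = 10⁶/√2, so w = 1000 / 2^(1/4) ≈ 840.9 mm; long side = 1000 · 2^(1/4) ≈ 1189.2 mm.

841 × 1189 mm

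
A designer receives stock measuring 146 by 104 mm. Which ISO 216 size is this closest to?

Aspect ratio 146/104 ≈ 1.404 — close to the ISO √2 ≈ 1.414.
In the A-series (A0 area = 1 m²): A6 = 105 × 148 mm.
Off by 3 mm total — nearest standard size.

A6 (105 × 148 mm)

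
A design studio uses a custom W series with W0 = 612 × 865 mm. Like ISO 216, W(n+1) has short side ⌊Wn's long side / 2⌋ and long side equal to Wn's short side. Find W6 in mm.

W1 = 432 × 612 mm (from W0 by 1 halving).
W2: ⌊612/2⌋ × 432 = 306 × 432 mm
W3: ⌊432/2⌋ × 306 = 216 × 306 mm
W4: ⌊306/2⌋ × 216 = 153 × 216 mm
W5: ⌊216/2⌋ × 153 = 108 × 153 mm
W6: ⌊153/2⌋ × 108 = 76 × 108 mm

76 × 108 mm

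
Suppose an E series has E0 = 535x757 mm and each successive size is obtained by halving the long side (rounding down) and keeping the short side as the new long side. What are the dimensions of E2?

267 × 378 mm

E1: ⌊757/2⌋ × 535 = 378 × 535 mm
E2: ⌊535/2⌋ × 378 = 267 × 378 mm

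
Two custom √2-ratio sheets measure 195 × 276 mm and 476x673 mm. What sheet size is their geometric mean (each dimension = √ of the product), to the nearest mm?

305 × 431 mm

Short side: √(195 · 476) = √92820 ≈ 304.7 → 305 mm
Long side: √(276 · 673) = √185748 ≈ 431.0 → 431 mm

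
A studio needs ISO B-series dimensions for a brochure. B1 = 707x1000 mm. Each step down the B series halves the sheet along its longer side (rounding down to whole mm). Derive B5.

B2: ⌊1000/2⌋ × 707 = 500 × 707 mm
B3: ⌊707/2⌋ × 500 = 353 × 500 mm
B4: ⌊500/2⌋ × 353 = 250 × 353 mm
B5: ⌊353/2⌋ × 250 = 176 × 250 mm

176 × 250 mm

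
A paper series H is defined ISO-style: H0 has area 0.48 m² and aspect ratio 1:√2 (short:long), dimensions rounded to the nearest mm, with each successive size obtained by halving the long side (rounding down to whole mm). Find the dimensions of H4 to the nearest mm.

Let H0's short side be w mm. w · w√2 = 0.48 m² = 480,000 mm², so w ≈ 582.6 mm and w√2 ≈ 823.9 mm → H0 = 583 × 824 mm.
H1: ⌊824/2⌋ × 583 = 412 × 583 mm
H2: ⌊583/2⌋ × 412 = 291 × 412 mm
H3: ⌊412/2⌋ × 291 = 206 × 291 mm
H4: ⌊291/2⌋ × 206 = 145 × 206 mm

145 × 206 mm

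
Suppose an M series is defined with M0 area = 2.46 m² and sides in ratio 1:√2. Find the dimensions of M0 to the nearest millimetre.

1319 × 1865 mm

Let the short side be w mm. Then w · w√2 = 2.46 m² = 2,460,000 mm².
w² = 2,460,000/√2, so w ≈ 1318.9 mm; long side = w√2 ≈ 1865.2 mm.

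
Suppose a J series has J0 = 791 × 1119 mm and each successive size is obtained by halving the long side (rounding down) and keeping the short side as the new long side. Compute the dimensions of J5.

139 × 197 mm

J1: ⌊1119/2⌋ × 791 = 559 × 791 mm
J2: ⌊791/2⌋ × 559 = 395 × 559 mm
J3: ⌊559/2⌋ × 395 = 279 × 395 mm
J4: ⌊395/2⌋ × 279 = 197 × 279 mm
J5: ⌊279/2⌋ × 197 = 139 × 197 mm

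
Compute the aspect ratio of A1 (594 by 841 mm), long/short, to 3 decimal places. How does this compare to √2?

1.416

841 / 594 = 1.416
ISO 216 targets √2 ≈ 1.414; the +0.002 deviation is from mm rounding.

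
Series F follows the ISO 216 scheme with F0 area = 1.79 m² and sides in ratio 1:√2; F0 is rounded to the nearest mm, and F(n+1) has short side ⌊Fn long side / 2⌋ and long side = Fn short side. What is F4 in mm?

Let F0's short side be w mm. w · w√2 = 1.79 m² = 1,790,000 mm², so w ≈ 1125.0 mm and w√2 ≈ 1591.1 mm → F0 = 1125 × 1591 mm.
F1: ⌊1591/2⌋ × 1125 = 795 × 1125 mm
F2: ⌊1125/2⌋ × 795 = 562 × 795 mm
F3: ⌊795/2⌋ × 562 = 397 × 562 mm
F4: ⌊562/2⌋ × 397 = 281 × 397 mm

281 × 397 mm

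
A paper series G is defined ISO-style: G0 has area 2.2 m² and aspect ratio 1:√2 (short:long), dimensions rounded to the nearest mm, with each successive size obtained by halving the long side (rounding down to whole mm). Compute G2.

Let G0's short side be w mm. w · w√2 = 2.2 m² = 2,200,000 mm², so w ≈ 1247.3 mm and w√2 ≈ 1763.9 mm → G0 = 1247 × 1764 mm.
G1: ⌊1764/2⌋ × 1247 = 882 × 1247 mm
G2: ⌊1247/2⌋ × 882 = 623 × 882 mm

623 × 882 mm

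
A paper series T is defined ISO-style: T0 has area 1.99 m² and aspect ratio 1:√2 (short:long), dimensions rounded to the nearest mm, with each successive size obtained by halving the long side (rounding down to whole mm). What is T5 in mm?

209 × 296 mm

Let T0's short side be w mm. w · w√2 = 1.99 m² = 1,990,000 mm², so w ≈ 1186.2 mm and w√2 ≈ 1677.6 mm → T0 = 1186 × 1678 mm.
T1: ⌊1678/2⌋ × 1186 = 839 × 1186 mm
T2: ⌊1186/2⌋ × 839 = 593 × 839 mm
T3: ⌊839/2⌋ × 593 = 419 × 593 mm
T4: ⌊593/2⌋ × 419 = 296 × 419 mm
T5: ⌊419/2⌋ × 296 = 209 × 296 mm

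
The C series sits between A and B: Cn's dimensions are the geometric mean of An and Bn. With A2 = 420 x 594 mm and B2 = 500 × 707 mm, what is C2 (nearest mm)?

Short side: √(420 · 500) = √210000 ≈ 458.3 → 458 mm
Long side: √(594 · 707) = √419958 ≈ 648.0 → 648 mm

458 × 648 mm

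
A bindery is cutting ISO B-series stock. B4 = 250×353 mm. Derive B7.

B5: ⌊353/2⌋ × 250 = 176 × 250 mm
B6: ⌊250/2⌋ × 176 = 125 × 176 mm
B7: ⌊176/2⌋ × 125 = 88 × 125 mm

88 × 125 mm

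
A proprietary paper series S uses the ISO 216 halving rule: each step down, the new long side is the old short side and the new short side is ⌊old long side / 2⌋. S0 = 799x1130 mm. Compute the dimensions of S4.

S1: ⌊1130/2⌋ × 799 = 565 × 799 mm
S2: ⌊799/2⌋ × 565 = 399 × 565 mm
S3: ⌊565/2⌋ × 399 = 282 × 399 mm
S4: ⌊399/2⌋ × 282 = 199 × 282 mm

199 × 282 mm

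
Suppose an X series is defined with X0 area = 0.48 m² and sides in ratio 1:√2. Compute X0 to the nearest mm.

583 × 824 mm

Let the short side be w mm. Then w · w√2 = 0.48 m² = 480,000 mm².
w² = 480,000/√2, so w ≈ 582.6 mm; long side = w√2 ≈ 823.9 mm.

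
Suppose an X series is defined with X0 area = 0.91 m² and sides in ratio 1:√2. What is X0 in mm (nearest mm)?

Let the short side be w mm. Then w · w√2 = 0.91 m² = 910,000 mm².
w² = 910,000/√2, so w ≈ 802.2 mm; long side = w√2 ≈ 1134.4 mm.

802 × 1134 mm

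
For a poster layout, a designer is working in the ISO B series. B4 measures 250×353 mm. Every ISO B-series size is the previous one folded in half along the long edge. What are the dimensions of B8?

B5: ⌊353/2⌋ × 250 = 176 × 250 mm
B6: ⌊250/2⌋ × 176 = 125 × 176 mm
B7: ⌊176/2⌋ × 125 = 88 × 125 mm
B8: ⌊125/2⌋ × 88 = 62 × 88 mm

62 × 88 mm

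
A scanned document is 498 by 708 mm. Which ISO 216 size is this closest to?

Aspect ratio 708/498 ≈ 1.422 — close to the ISO √2 ≈ 1.414.
In the B-series (B0 = 1000 × 1414 mm): B2 = 500 × 707 mm.
Off by 3 mm total — nearest standard size.

B2 (500 × 707 mm)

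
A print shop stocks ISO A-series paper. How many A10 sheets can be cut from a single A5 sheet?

A5 = 148 × 210 mm; A10 = 26 × 37 mm.
Each halving step doubles the count; 5 steps from A5 to A10.
2^5 = 32.

32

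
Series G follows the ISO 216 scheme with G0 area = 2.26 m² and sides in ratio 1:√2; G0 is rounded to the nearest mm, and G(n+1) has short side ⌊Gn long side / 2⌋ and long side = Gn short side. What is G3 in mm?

447 × 632 mm

Let G0's short side be w mm. w · w√2 = 2.26 m² = 2,260,000 mm², so w ≈ 1264.1 mm and w√2 ≈ 1787.8 mm → G0 = 1264 × 1788 mm.
G1: ⌊1788/2⌋ × 1264 = 894 × 1264 mm
G2: ⌊1264/2⌋ × 894 = 632 × 894 mm
G3: ⌊894/2⌋ × 632 = 447 × 632 mm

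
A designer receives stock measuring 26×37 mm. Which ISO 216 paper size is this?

A10 (26 × 37 mm)

Aspect ratio 37/26 ≈ 1.423 — close to the ISO √2 ≈ 1.414.
In the A-series (A0 area = 1 m²): A10 = 26 × 37 mm.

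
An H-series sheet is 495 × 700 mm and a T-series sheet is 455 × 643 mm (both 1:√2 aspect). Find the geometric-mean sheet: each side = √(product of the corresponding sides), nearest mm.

Short side: √(495 · 455) = √225225 ≈ 474.6 → 475 mm
Long side: √(700 · 643) = √450100 ≈ 670.9 → 671 mm

475 × 671 mm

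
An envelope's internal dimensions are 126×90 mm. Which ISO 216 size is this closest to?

B7 (88 × 125 mm)

Aspect ratio 126/90 ≈ 1.400 — close to the ISO √2 ≈ 1.414.
In the B-series (B0 = 1000 × 1414 mm): B7 = 88 × 125 mm.
Off by 3 mm total — nearest standard size.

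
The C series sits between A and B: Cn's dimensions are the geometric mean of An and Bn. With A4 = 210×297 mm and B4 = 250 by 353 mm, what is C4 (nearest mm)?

Short side: √(210 · 250) = √52500 ≈ 229.1 → 229 mm
Long side: √(297 · 353) = √104841 ≈ 323.8 → 324 mm

229 × 324 mm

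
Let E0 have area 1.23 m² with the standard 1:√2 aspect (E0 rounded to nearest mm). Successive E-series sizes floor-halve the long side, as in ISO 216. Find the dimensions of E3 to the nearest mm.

329 × 466 mm

Let E0's short side be w mm. w · w√2 = 1.23 m² = 1,230,000 mm², so w ≈ 932.6 mm and w√2 ≈ 1318.9 mm → E0 = 933 × 1319 mm.
E1: ⌊1319/2⌋ × 933 = 659 × 933 mm
E2: ⌊933/2⌋ × 659 = 466 × 659 mm
E3: ⌊659/2⌋ × 466 = 329 × 466 mm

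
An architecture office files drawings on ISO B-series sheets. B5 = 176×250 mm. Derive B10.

B6: ⌊250/2⌋ × 176 = 125 × 176 mm
B7: ⌊176/2⌋ × 125 = 88 × 125 mm
B8: ⌊125/2⌋ × 88 = 62 × 88 mm
B9: ⌊88/2⌋ × 62 = 44 × 62 mm
B10: ⌊62/2⌋ × 44 = 31 × 44 mm

31 × 44 mm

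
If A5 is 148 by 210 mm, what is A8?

52 × 74 mm

A6: ⌊210/2⌋ × 148 = 105 × 148 mm
A7: ⌊148/2⌋ × 105 = 74 × 105 mm
A8: ⌊105/2⌋ × 74 = 52 × 74 mm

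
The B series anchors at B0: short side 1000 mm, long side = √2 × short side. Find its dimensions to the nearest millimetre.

Short side = 1000 mm; long side = 1000√2 ≈ 1414.2 mm.

1000 × 1414 mm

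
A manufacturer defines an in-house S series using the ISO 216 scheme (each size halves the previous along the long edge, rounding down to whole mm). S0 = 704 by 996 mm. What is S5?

124 × 176 mm

S1: ⌊996/2⌋ × 704 = 498 × 704 mm
S2: ⌊704/2⌋ × 498 = 352 × 498 mm
S3: ⌊498/2⌋ × 352 = 249 × 352 mm
S4: ⌊352/2⌋ × 249 = 176 × 249 mm
S5: ⌊249/2⌋ × 176 = 124 × 176 mm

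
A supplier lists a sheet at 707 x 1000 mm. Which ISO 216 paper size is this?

B1 (707 × 1000 mm)

Aspect ratio 1000/707 ≈ 1.414 — close to the ISO √2 ≈ 1.414.
In the B-series (B0 = 1000 × 1414 mm): B1 = 707 × 1000 mm.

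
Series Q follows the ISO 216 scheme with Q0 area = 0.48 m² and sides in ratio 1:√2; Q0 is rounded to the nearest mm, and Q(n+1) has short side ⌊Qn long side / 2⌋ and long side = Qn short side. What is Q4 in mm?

145 × 206 mm

Let Q0's short side be w mm. w · w√2 = 0.48 m² = 480,000 mm², so w ≈ 582.6 mm and w√2 ≈ 823.9 mm → Q0 = 583 × 824 mm.
Q1: ⌊824/2⌋ × 583 = 412 × 583 mm
Q2: ⌊583/2⌋ × 412 = 291 × 412 mm
Q3: ⌊412/2⌋ × 291 = 206 × 291 mm
Q4: ⌊291/2⌋ × 206 = 145 × 206 mm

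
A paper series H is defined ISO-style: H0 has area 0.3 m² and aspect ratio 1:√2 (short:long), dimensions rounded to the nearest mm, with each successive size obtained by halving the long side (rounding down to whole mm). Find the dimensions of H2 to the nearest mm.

230 × 325 mm

Let H0's short side be w mm. w · w√2 = 0.3 m² = 300,000 mm², so w ≈ 460.6 mm and w√2 ≈ 651.4 mm → H0 = 461 × 651 mm.
H1: ⌊651/2⌋ × 461 = 325 × 461 mm
H2: ⌊461/2⌋ × 325 = 230 × 325 mm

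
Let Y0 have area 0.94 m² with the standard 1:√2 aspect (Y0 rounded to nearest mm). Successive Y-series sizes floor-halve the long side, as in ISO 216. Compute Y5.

Let Y0's short side be w mm. w · w√2 = 0.94 m² = 940,000 mm², so w ≈ 815.3 mm and w√2 ≈ 1153.0 mm → Y0 = 815 × 1153 mm.
Y1: ⌊1153/2⌋ × 815 = 576 × 815 mm
Y2: ⌊815/2⌋ × 576 = 407 × 576 mm
Y3: ⌊576/2⌋ × 407 = 288 × 407 mm
Y4: ⌊407/2⌋ × 288 = 203 × 288 mm
Y5: ⌊288/2⌋ × 203 = 144 × 203 mm

144 × 203 mm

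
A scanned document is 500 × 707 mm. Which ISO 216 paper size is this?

B2 (500 × 707 mm)

Aspect ratio 707/500 ≈ 1.414 — close to the ISO √2 ≈ 1.414.
In the B-series (B0 = 1000 × 1414 mm): B2 = 500 × 707 mm.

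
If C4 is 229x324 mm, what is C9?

40 × 57 mm

C5: ⌊324/2⌋ × 229 = 162 × 229 mm
C6: ⌊229/2⌋ × 162 = 114 × 162 mm
C7: ⌊162/2⌋ × 114 = 81 × 114 mm
C8: ⌊114/2⌋ × 81 = 57 × 81 mm
C9: ⌊81/2⌋ × 57 = 40 × 57 mm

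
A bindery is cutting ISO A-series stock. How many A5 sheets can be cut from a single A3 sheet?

A3 = 297 × 420 mm; A5 = 148 × 210 mm.
Each halving step doubles the count; 2 steps from A3 to A5.
2^2 = 4.

4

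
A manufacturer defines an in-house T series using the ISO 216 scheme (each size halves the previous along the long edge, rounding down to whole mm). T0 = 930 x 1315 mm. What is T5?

164 × 232 mm

T1: ⌊1315/2⌋ × 930 = 657 × 930 mm
T2: ⌊930/2⌋ × 657 = 465 × 657 mm
T3: ⌊657/2⌋ × 465 = 328 × 465 mm
T4: ⌊465/2⌋ × 328 = 232 × 328 mm
T5: ⌊328/2⌋ × 232 = 164 × 232 mm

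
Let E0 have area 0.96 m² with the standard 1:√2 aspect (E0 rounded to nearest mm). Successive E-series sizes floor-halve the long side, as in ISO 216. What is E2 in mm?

Let E0's short side be w mm. w · w√2 = 0.96 m² = 960,000 mm², so w ≈ 823.9 mm and w√2 ≈ 1165.2 mm → E0 = 824 × 1165 mm.
E1: ⌊1165/2⌋ × 824 = 582 × 824 mm
E2: ⌊824/2⌋ × 582 = 412 × 582 mm

412 × 582 mm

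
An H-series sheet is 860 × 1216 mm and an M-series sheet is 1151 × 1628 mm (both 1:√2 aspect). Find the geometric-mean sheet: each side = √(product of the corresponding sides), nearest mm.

Short side: √(860 · 1151) = √989860 ≈ 994.9 → 995 mm
Long side: √(1216 · 1628) = √1979648 ≈ 1407.0 → 1407 mm

995 × 1407 mm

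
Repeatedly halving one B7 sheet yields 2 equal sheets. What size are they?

2 = 2^1, so 1 halving step.
B7 → B8 → … → B8 after 1 step.

B8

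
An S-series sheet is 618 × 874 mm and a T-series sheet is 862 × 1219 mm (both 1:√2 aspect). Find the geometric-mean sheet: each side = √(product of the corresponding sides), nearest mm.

Short side: √(618 · 862) = √532716 ≈ 729.9 → 730 mm
Long side: √(874 · 1219) = √1065406 ≈ 1032.2 → 1032 mm

730 × 1032 mm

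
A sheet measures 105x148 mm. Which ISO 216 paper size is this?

Aspect ratio 148/105 ≈ 1.410 — close to the ISO √2 ≈ 1.414.
In the A-series (A0 area = 1 m²): A6 = 105 × 148 mm.

A6 (105 × 148 mm)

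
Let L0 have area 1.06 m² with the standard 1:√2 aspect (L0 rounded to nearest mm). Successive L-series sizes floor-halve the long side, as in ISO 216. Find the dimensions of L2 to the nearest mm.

433 × 612 mm

Let L0's short side be w mm. w · w√2 = 1.06 m² = 1,060,000 mm², so w ≈ 865.8 mm and w√2 ≈ 1224.4 mm → L0 = 866 × 1224 mm.
L1: ⌊1224/2⌋ × 866 = 612 × 866 mm
L2: ⌊866/2⌋ × 612 = 433 × 612 mm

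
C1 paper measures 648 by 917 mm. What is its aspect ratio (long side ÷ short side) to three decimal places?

917 / 648 = 1.415
Matches √2 ≈ 1.414 — the ISO 216 defining ratio.

1.415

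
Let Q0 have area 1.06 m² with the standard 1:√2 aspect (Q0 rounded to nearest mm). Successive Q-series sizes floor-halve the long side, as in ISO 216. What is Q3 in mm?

Let Q0's short side be w mm. w · w√2 = 1.06 m² = 1,060,000 mm², so w ≈ 865.8 mm and w√2 ≈ 1224.4 mm → Q0 = 866 × 1224 mm.
Q1: ⌊1224/2⌋ × 866 = 612 × 866 mm
Q2: ⌊866/2⌋ × 612 = 433 × 612 mm
Q3: ⌊612/2⌋ × 433 = 306 × 433 mm

306 × 433 mm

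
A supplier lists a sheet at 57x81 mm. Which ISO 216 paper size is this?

Aspect ratio 81/57 ≈ 1.421 — close to the ISO √2 ≈ 1.414.
In the C-series (envelope sizes, between A and B): C8 = 57 × 81 mm.

C8 (57 × 81 mm)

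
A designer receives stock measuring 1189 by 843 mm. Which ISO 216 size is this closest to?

A0 (841 × 1189 mm)

Aspect ratio 1189/843 ≈ 1.410 — close to the ISO √2 ≈ 1.414.
In the A-series (A0 area = 1 m²): A0 = 841 × 1189 mm.
Off by 2 mm total — nearest standard size.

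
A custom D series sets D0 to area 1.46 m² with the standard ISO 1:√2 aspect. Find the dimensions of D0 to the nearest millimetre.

Let the short side be w mm. Then w · w√2 = 1.46 m² = 1,460,000 mm².
w² = 1,460,000/√2, so w ≈ 1016.1 mm; long side = w√2 ≈ 1436.9 mm.

1016 × 1437 mm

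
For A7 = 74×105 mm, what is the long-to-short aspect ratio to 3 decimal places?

1.419

105 / 74 = 1.419
ISO 216 targets √2 ≈ 1.414; the +0.005 deviation is from mm rounding.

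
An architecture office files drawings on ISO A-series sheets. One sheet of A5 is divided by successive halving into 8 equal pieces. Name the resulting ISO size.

A8

8 = 2^3, so 3 halving steps.
A5 → A6 → … → A8 after 3 steps.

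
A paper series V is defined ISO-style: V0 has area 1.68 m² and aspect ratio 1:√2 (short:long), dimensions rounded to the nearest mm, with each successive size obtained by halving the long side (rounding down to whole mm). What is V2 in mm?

Let V0's short side be w mm. w · w√2 = 1.68 m² = 1,680,000 mm², so w ≈ 1089.9 mm and w√2 ≈ 1541.4 mm → V0 = 1090 × 1541 mm.
V1: ⌊1541/2⌋ × 1090 = 770 × 1090 mm
V2: ⌊1090/2⌋ × 770 = 545 × 770 mm

545 × 770 mm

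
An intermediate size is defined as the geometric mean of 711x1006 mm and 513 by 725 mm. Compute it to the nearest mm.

Short side: √(711 · 513) = √364743 ≈ 603.9 → 604 mm
Long side: √(1006 · 725) = √729350 ≈ 854.0 → 854 mm

604 × 854 mm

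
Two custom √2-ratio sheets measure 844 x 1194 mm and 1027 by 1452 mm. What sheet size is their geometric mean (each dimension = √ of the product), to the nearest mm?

Short side: √(844 · 1027) = √866788 ≈ 931.0 → 931 mm
Long side: √(1194 · 1452) = √1733688 ≈ 1316.7 → 1317 mm

931 × 1317 mm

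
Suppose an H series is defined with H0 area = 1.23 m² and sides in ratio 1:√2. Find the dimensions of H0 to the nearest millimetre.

Let the short side be w mm. Then w · w√2 = 1.23 m² = 1,230,000 mm².
w² = 1,230,000/√2, so w ≈ 932.6 mm; long side = w√2 ≈ 1318.9 mm.

933 × 1319 mm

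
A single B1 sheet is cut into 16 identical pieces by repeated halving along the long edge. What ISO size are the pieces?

B5

16 = 2^4, so 4 halving steps.
B1 → B2 → … → B5 after 4 steps.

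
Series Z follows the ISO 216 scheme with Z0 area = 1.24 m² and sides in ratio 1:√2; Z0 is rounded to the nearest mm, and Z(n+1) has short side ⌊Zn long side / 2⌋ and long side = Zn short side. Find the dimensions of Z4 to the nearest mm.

234 × 331 mm

Let Z0's short side be w mm. w · w√2 = 1.24 m² = 1,240,000 mm², so w ≈ 936.4 mm and w√2 ≈ 1324.2 mm → Z0 = 936 × 1324 mm.
Z1: ⌊1324/2⌋ × 936 = 662 × 936 mm
Z2: ⌊936/2⌋ × 662 = 468 × 662 mm
Z3: ⌊662/2⌋ × 468 = 331 × 468 mm
Z4: ⌊468/2⌋ × 331 = 234 × 331 mm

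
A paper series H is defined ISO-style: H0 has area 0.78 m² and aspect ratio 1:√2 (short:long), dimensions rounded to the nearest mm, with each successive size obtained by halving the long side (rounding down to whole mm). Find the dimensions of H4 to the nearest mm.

Let H0's short side be w mm. w · w√2 = 0.78 m² = 780,000 mm², so w ≈ 742.7 mm and w√2 ≈ 1050.3 mm → H0 = 743 × 1050 mm.
H1: ⌊1050/2⌋ × 743 = 525 × 743 mm
H2: ⌊743/2⌋ × 525 = 371 × 525 mm
H3: ⌊525/2⌋ × 371 = 262 × 371 mm
H4: ⌊371/2⌋ × 262 = 185 × 262 mm

185 × 262 mm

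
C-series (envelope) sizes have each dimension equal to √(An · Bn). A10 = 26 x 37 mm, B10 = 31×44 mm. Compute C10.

Short side: √(26 · 31) = √806 ≈ 28.4 → 28 mm
Long side: √(37 · 44) = √1628 ≈ 40.3 → 40 mm

28 × 40 mm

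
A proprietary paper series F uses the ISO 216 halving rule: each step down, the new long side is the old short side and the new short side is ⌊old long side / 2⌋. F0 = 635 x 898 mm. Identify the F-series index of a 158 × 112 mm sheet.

F5

F0: 635 × 898 mm
F1: 449 × 635 mm
F2: 317 × 449 mm
F3: 224 × 317 mm
F4: 158 × 224 mm
F5: 112 × 158 mm
F6: 79 × 112 mm
→ matches F5.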